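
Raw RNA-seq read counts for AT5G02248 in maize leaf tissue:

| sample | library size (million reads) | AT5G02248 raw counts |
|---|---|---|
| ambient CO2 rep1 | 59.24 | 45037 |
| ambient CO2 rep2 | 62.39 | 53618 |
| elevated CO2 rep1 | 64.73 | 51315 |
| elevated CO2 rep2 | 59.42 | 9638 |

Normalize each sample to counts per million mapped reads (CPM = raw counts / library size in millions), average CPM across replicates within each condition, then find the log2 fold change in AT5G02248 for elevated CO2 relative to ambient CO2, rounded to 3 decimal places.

-0.762

CPM(ambient CO2 rep1) = 45037 / 59.24 = 760.2465
CPM(ambient CO2 rep2) = 53618 / 62.39 = 859.4005
CPM(elevated CO2 rep1) = 51315 / 64.73 = 792.7545
CPM(elevated CO2 rep2) = 9638 / 59.42 = 162.2013
mean CPM(ambient CO2) = 809.8235; mean CPM(elevated CO2) = 477.4779
Fold change = 477.4779 / 809.8235 = 0.58961
log2(0.58961) = -0.7622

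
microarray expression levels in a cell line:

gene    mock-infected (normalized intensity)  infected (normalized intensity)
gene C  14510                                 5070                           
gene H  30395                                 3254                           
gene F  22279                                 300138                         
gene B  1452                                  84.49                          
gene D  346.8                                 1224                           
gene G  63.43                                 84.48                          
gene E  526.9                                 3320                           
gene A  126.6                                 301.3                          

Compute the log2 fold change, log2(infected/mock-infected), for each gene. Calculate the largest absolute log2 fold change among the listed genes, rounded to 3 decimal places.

log2(5070/14510) = -1.517  (gene C)
log2(3254/30395) = -3.224  (gene H)
log2(300138/22279) = 3.752  (gene F)
log2(84.49/1452) = -4.103  (gene B)
log2(1224/346.8) = 1.819  (gene D)
log2(84.48/63.43) = 0.413  (gene G)
log2(3320/526.9) = 2.656  (gene E)
log2(301.3/126.6) = 1.251  (gene A)
The largest magnitude belongs to gene B.

4.103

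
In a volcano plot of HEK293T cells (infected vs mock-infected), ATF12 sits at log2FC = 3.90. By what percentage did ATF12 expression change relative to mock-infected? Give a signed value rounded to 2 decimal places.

Fold change = 2^(3.90) = 14.9285
Percent change = (FC − 1) × 100% = (14.9285 − 1) × 100 = 1392.85%

1392.85%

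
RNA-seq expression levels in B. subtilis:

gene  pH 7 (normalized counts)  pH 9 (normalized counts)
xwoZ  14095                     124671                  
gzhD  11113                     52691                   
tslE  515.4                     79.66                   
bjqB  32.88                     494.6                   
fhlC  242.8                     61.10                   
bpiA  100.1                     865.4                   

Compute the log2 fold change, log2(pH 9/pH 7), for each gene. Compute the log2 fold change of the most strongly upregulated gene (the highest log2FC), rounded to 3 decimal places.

log2(124671/14095) = 3.145  (xwoZ)
log2(52691/11113) = 2.245  (gzhD)
log2(79.66/515.4) = -2.694  (tslE)
log2(494.6/32.88) = 3.911  (bjqB)
log2(61.10/242.8) = -1.991  (fhlC)
log2(865.4/100.1) = 3.112  (bpiA)
bjqB is most strongly upregulated.

3.911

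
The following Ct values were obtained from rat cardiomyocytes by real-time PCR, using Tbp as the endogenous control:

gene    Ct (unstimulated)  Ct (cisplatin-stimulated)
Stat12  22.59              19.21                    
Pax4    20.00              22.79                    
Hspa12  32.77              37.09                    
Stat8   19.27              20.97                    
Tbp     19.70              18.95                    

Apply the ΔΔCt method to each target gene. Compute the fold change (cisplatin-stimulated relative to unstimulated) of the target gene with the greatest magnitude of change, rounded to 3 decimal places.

0.030

Stat12: ΔΔCt = (19.21−18.95) − (22.59−19.70) = 0.26 − 2.89 = -2.63; fold change = 2^2.63 = 6.190
Pax4: ΔΔCt = (22.79−18.95) − (20.00−19.70) = 3.84 − 0.30 = 3.54; fold change = 2^-3.54 = 0.086
Hspa12: ΔΔCt = (37.09−18.95) − (32.77−19.70) = 18.14 − 13.07 = 5.07; fold change = 2^-5.07 = 0.030
Stat8: ΔΔCt = (20.97−18.95) − (19.27−19.70) = 2.02 − (-0.43) = 2.45; fold change = 2^-2.45 = 0.183
Hspa12 has the largest |ΔΔCt| = 5.07.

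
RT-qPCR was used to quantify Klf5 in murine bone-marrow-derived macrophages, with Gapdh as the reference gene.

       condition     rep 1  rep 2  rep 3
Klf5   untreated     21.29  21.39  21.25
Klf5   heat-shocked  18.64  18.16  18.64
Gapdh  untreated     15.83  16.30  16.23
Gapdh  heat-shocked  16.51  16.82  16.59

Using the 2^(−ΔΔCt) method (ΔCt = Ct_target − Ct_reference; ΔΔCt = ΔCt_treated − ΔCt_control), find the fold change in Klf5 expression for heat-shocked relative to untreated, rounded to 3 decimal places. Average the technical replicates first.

10.196

Mean Ct: Klf5 untreated 21.310; Klf5 heat-shocked 18.480; Gapdh untreated 16.120; Gapdh heat-shocked 16.640
ΔCt(untreated) = 21.310 − 16.120 = 5.190
ΔCt(heat-shocked) = 18.480 − 16.640 = 1.840
ΔΔCt = 1.840 − 5.190 = -3.350
Fold change = 2^(−(-3.350)) = 2^3.350 = 10.1965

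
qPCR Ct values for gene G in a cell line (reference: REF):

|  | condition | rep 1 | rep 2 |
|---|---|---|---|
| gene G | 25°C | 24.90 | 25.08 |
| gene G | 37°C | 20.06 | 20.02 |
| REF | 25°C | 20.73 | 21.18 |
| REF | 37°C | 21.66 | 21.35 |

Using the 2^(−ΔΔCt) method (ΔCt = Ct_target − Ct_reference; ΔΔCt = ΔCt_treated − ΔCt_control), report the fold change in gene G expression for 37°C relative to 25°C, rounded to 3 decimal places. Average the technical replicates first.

Mean Ct: gene G 25°C 24.990; gene G 37°C 20.040; REF 25°C 20.955; REF 37°C 21.505
ΔCt(25°C) = 24.990 − 20.955 = 4.035
ΔCt(37°C) = 20.040 − 21.505 = -1.465
ΔΔCt = -1.465 − 4.035 = -5.500
Fold change = 2^(−(-5.500)) = 2^5.500 = 45.2548

45.255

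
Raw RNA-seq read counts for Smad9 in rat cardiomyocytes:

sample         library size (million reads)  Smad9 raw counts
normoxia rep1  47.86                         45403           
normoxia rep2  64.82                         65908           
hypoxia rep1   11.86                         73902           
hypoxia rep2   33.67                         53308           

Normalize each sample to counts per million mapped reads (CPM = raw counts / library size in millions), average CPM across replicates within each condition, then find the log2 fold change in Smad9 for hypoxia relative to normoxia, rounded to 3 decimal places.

1.991

CPM(normoxia rep1) = 45403 / 47.86 = 948.6628
CPM(normoxia rep2) = 65908 / 64.82 = 1016.7849
CPM(hypoxia rep1) = 73902 / 11.86 = 6231.1973
CPM(hypoxia rep2) = 53308 / 33.67 = 1583.2492
mean CPM(normoxia) = 982.7239; mean CPM(hypoxia) = 3907.2232
Fold change = 3907.2232 / 982.7239 = 3.97591
log2(3.97591) = 1.9913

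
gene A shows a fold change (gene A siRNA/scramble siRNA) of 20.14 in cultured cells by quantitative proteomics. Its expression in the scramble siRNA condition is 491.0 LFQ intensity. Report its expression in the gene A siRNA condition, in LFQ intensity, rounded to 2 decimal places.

gene A siRNA expression = 491.0 × 20.14 = 9888.74

9888.74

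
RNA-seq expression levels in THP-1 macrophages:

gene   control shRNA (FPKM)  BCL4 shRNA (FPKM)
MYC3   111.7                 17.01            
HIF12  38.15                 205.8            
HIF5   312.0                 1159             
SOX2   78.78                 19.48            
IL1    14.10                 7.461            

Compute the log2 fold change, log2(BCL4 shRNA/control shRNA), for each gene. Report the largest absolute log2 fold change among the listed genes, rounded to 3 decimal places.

2.715

log2(17.01/111.7) = -2.715  (MYC3)
log2(205.8/38.15) = 2.431  (HIF12)
log2(1159/312.0) = 1.893  (HIF5)
log2(19.48/78.78) = -2.016  (SOX2)
log2(7.461/14.10) = -0.918  (IL1)
The largest magnitude belongs to MYC3.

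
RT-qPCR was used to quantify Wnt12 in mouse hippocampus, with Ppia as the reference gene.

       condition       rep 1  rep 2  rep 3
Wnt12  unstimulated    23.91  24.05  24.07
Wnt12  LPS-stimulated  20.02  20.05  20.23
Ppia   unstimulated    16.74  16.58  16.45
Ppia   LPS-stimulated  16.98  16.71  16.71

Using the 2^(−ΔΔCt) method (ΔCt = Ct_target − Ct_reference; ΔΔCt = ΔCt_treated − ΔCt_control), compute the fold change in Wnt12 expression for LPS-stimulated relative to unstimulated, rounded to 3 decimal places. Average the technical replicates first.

17.388

Mean Ct: Wnt12 unstimulated 24.010; Wnt12 LPS-stimulated 20.100; Ppia unstimulated 16.590; Ppia LPS-stimulated 16.800
ΔCt(unstimulated) = 24.010 − 16.590 = 7.420
ΔCt(LPS-stimulated) = 20.100 − 16.800 = 3.300
ΔΔCt = 3.300 − 7.420 = -4.120
Fold change = 2^(−(-4.120)) = 2^4.120 = 17.3878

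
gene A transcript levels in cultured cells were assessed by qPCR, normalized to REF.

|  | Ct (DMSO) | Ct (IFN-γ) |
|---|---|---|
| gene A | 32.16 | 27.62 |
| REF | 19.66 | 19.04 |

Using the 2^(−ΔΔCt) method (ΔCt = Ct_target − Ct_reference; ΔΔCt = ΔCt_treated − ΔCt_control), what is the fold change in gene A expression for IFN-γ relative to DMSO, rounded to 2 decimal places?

ΔCt(DMSO) = 32.160 − 19.660 = 12.500
ΔCt(IFN-γ) = 27.620 − 19.040 = 8.580
ΔΔCt = 8.580 − 12.500 = -3.920
Fold change = 2^(−(-3.920)) = 2^3.920 = 15.137

15.14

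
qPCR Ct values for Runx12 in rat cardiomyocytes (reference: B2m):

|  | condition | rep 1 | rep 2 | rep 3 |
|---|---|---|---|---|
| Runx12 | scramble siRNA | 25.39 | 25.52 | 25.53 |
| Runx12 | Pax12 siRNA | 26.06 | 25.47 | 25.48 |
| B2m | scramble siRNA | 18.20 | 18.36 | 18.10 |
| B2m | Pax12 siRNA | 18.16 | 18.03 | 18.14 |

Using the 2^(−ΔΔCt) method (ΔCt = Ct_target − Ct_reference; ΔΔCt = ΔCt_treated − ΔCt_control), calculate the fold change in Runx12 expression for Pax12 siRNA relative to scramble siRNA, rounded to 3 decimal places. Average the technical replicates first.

Mean Ct: Runx12 scramble siRNA 25.480; Runx12 Pax12 siRNA 25.670; B2m scramble siRNA 18.220; B2m Pax12 siRNA 18.110
ΔCt(scramble siRNA) = 25.480 − 18.220 = 7.260
ΔCt(Pax12 siRNA) = 25.670 − 18.110 = 7.560
ΔΔCt = 7.560 − 7.260 = 0.300
Fold change = 2^(−0.300) = 0.8123

0.812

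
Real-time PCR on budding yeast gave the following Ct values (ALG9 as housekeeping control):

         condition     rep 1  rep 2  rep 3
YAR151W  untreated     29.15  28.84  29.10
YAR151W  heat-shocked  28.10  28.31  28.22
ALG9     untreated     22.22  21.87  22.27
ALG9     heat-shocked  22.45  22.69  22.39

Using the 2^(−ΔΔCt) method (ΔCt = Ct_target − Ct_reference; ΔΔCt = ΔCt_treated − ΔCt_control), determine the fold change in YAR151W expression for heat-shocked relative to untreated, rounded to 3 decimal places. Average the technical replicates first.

2.313

Mean Ct: YAR151W untreated 29.030; YAR151W heat-shocked 28.210; ALG9 untreated 22.120; ALG9 heat-shocked 22.510
ΔCt(untreated) = 29.030 − 22.120 = 6.910
ΔCt(heat-shocked) = 28.210 − 22.510 = 5.700
ΔΔCt = 5.700 − 6.910 = -1.210
Fold change = 2^(−(-1.210)) = 2^1.210 = 2.3134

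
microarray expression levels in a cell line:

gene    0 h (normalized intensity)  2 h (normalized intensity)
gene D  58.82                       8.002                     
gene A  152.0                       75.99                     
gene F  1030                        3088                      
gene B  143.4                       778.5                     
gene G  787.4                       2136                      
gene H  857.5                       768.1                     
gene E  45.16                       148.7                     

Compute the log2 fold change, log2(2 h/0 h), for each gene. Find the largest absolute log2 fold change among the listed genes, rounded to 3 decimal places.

2.878

log2(8.002/58.82) = -2.878  (gene D)
log2(75.99/152.0) = -1.000  (gene A)
log2(3088/1030) = 1.584  (gene F)
log2(778.5/143.4) = 2.441  (gene B)
log2(2136/787.4) = 1.440  (gene G)
log2(768.1/857.5) = -0.159  (gene H)
log2(148.7/45.16) = 1.719  (gene E)
The largest magnitude belongs to gene D.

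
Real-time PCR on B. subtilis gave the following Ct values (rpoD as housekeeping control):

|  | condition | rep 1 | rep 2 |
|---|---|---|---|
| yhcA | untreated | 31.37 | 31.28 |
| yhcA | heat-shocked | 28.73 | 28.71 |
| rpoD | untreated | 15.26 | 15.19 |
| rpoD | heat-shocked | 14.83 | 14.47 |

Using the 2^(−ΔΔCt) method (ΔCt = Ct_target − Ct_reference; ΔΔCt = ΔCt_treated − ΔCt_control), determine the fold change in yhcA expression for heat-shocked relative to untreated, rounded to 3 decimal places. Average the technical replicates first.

Mean Ct: yhcA untreated 31.325; yhcA heat-shocked 28.720; rpoD untreated 15.225; rpoD heat-shocked 14.650
ΔCt(untreated) = 31.325 − 15.225 = 16.100
ΔCt(heat-shocked) = 28.720 − 14.650 = 14.070
ΔΔCt = 14.070 − 16.100 = -2.030
Fold change = 2^(−(-2.030)) = 2^2.030 = 4.0840

4.084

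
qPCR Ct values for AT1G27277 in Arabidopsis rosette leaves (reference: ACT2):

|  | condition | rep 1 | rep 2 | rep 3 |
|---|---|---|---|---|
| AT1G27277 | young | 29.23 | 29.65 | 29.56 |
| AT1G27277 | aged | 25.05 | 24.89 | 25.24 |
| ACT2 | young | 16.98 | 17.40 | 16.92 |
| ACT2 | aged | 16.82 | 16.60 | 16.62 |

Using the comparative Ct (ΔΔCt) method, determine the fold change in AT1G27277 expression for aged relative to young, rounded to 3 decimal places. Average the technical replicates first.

16.000

Mean Ct: AT1G27277 young 29.480; AT1G27277 aged 25.060; ACT2 young 17.100; ACT2 aged 16.680
ΔCt(young) = 29.480 − 17.100 = 12.380
ΔCt(aged) = 25.060 − 16.680 = 8.380
ΔΔCt = 8.380 − 12.380 = -4.000
Fold change = 2^(−(-4.000)) = 2^4.000 = 16.0000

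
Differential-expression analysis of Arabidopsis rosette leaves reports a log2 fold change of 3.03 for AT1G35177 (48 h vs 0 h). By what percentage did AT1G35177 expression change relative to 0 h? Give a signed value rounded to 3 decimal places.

716.810%

Fold change = 2^(3.03) = 8.1681
Percent change = (FC − 1) × 100% = (8.1681 − 1) × 100 = 716.810%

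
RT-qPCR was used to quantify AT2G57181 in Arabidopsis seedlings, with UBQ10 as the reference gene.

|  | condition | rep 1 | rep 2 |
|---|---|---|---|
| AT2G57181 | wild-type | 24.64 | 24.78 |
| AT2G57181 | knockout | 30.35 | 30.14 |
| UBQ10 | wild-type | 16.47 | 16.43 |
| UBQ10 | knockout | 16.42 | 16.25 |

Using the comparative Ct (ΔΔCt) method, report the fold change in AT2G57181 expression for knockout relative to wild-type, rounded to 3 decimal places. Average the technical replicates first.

Mean Ct: AT2G57181 wild-type 24.710; AT2G57181 knockout 30.245; UBQ10 wild-type 16.450; UBQ10 knockout 16.335
ΔCt(wild-type) = 24.710 − 16.450 = 8.260
ΔCt(knockout) = 30.245 − 16.335 = 13.910
ΔΔCt = 13.910 − 8.260 = 5.650
Fold change = 2^(−5.650) = 0.0199

0.020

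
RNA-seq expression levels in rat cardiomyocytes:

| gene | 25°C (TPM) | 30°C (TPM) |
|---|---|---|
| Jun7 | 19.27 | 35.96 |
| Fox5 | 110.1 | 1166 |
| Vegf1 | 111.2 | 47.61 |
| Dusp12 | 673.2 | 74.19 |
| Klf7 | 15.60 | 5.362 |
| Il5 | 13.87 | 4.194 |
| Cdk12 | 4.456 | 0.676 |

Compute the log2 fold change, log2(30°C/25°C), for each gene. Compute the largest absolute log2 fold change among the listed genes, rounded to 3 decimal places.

3.405

log2(35.96/19.27) = 0.900  (Jun7)
log2(1166/110.1) = 3.405  (Fox5)
log2(47.61/111.2) = -1.224  (Vegf1)
log2(74.19/673.2) = -3.182  (Dusp12)
log2(5.362/15.60) = -1.541  (Klf7)
log2(4.194/13.87) = -1.726  (Il5)
log2(0.676/4.456) = -2.721  (Cdk12)
The largest magnitude belongs to Fox5.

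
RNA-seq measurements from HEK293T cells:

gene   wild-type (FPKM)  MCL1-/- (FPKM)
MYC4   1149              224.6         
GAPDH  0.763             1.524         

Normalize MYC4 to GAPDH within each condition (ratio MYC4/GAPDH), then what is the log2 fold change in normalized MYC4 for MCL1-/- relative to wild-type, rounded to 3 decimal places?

MYC4/GAPDH (wild-type) = 1149 / 0.763 = 1505.9
MYC4/GAPDH (MCL1-/-) = 224.6 / 1.524 = 147.38
Fold change = 147.38 / 1505.9 = 0.0979
log2(0.0979) = -3.3531

-3.353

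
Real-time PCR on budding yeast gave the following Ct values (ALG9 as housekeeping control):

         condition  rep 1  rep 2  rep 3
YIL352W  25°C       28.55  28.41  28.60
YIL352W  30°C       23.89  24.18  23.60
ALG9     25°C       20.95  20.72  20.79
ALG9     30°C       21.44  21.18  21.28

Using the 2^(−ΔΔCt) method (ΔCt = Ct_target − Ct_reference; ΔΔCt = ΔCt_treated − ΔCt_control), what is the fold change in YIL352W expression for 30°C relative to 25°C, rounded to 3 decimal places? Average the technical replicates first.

34.535

Mean Ct: YIL352W 25°C 28.520; YIL352W 30°C 23.890; ALG9 25°C 20.820; ALG9 30°C 21.300
ΔCt(25°C) = 28.520 − 20.820 = 7.700
ΔCt(30°C) = 23.890 − 21.300 = 2.590
ΔΔCt = 2.590 − 7.700 = -5.110
Fold change = 2^(−(-5.110)) = 2^5.110 = 34.5353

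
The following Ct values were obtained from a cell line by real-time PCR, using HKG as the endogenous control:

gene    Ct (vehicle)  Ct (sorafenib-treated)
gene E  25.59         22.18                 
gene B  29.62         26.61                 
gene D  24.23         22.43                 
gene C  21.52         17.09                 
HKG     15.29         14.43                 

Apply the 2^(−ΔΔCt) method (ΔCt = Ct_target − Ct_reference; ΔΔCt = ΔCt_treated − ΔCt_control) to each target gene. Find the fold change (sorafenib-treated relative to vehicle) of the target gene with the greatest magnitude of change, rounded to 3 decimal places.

11.876

gene E: ΔΔCt = (22.18−14.43) − (25.59−15.29) = 7.75 − 10.30 = -2.55; fold change = 2^2.55 = 5.856
gene B: ΔΔCt = (26.61−14.43) − (29.62−15.29) = 12.18 − 14.33 = -2.15; fold change = 2^2.15 = 4.438
gene D: ΔΔCt = (22.43−14.43) − (24.23−15.29) = 8.00 − 8.94 = -0.94; fold change = 2^0.94 = 1.919
gene C: ΔΔCt = (17.09−14.43) − (21.52−15.29) = 2.66 − 6.23 = -3.57; fold change = 2^3.57 = 11.876
gene C has the largest |ΔΔCt| = 3.57.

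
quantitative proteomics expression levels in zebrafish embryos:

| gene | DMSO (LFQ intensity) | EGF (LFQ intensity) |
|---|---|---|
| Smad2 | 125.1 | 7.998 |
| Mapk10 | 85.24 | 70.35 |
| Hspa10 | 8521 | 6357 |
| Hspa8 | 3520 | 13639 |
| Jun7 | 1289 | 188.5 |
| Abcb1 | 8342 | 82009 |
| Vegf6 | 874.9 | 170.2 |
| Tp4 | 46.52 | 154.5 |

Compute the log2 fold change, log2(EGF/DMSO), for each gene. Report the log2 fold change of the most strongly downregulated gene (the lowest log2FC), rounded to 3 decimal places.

-3.967

log2(7.998/125.1) = -3.967  (Smad2)
log2(70.35/85.24) = -0.277  (Mapk10)
log2(6357/8521) = -0.423  (Hspa10)
log2(13639/3520) = 1.954  (Hspa8)
log2(188.5/1289) = -2.774  (Jun7)
log2(82009/8342) = 3.297  (Abcb1)
log2(170.2/874.9) = -2.362  (Vegf6)
log2(154.5/46.52) = 1.732  (Tp4)
Smad2 is most strongly downregulated.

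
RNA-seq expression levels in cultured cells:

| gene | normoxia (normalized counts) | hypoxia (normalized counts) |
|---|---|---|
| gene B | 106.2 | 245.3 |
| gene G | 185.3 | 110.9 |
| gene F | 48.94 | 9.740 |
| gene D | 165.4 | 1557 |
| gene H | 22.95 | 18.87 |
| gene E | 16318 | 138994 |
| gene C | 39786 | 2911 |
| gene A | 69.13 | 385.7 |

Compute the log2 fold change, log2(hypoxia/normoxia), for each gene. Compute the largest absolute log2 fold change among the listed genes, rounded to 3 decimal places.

3.773

log2(245.3/106.2) = 1.208  (gene B)
log2(110.9/185.3) = -0.741  (gene G)
log2(9.740/48.94) = -2.329  (gene F)
log2(1557/165.4) = 3.235  (gene D)
log2(18.87/22.95) = -0.282  (gene H)
log2(138994/16318) = 3.090  (gene E)
log2(2911/39786) = -3.773  (gene C)
log2(385.7/69.13) = 2.480  (gene A)
The largest magnitude belongs to gene C.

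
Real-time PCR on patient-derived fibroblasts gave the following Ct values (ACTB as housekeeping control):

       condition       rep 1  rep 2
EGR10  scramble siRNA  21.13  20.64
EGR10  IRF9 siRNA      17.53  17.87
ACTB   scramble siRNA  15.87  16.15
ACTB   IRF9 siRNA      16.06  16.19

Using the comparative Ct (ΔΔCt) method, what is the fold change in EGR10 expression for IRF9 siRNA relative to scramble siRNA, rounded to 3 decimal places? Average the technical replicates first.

Mean Ct: EGR10 scramble siRNA 20.885; EGR10 IRF9 siRNA 17.700; ACTB scramble siRNA 16.010; ACTB IRF9 siRNA 16.125
ΔCt(scramble siRNA) = 20.885 − 16.010 = 4.875
ΔCt(IRF9 siRNA) = 17.700 − 16.125 = 1.575
ΔΔCt = 1.575 − 4.875 = -3.300
Fold change = 2^(−(-3.300)) = 2^3.300 = 9.8492

9.849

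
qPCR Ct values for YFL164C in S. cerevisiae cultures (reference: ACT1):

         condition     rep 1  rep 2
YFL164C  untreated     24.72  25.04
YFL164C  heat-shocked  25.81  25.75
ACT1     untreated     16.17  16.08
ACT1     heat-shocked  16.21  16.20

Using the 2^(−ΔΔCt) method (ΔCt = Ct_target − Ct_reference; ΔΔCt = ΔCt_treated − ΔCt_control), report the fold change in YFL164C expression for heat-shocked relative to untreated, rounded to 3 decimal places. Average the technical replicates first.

0.566

Mean Ct: YFL164C untreated 24.880; YFL164C heat-shocked 25.780; ACT1 untreated 16.125; ACT1 heat-shocked 16.205
ΔCt(untreated) = 24.880 − 16.125 = 8.755
ΔCt(heat-shocked) = 25.780 − 16.205 = 9.575
ΔΔCt = 9.575 − 8.755 = 0.820
Fold change = 2^(−0.820) = 0.5664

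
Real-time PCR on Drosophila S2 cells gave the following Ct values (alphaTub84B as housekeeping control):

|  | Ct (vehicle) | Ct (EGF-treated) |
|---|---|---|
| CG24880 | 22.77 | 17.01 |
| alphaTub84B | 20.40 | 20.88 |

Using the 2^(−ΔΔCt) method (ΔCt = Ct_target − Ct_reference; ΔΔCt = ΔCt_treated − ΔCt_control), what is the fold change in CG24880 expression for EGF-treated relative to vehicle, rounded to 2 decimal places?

75.58

ΔCt(vehicle) = 22.770 − 20.400 = 2.370
ΔCt(EGF-treated) = 17.010 − 20.880 = -3.870
ΔΔCt = -3.870 − 2.370 = -6.240
Fold change = 2^(−(-6.240)) = 2^6.240 = 75.584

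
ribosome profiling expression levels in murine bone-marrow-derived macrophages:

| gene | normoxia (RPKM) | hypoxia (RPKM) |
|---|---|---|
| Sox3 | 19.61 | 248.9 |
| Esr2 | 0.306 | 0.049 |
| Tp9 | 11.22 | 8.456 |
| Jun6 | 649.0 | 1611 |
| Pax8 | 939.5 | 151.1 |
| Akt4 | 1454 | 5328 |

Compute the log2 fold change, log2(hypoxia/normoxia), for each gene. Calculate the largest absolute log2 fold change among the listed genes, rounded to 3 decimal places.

log2(248.9/19.61) = 3.666  (Sox3)
log2(0.049/0.306) = -2.643  (Esr2)
log2(8.456/11.22) = -0.408  (Tp9)
log2(1611/649.0) = 1.312  (Jun6)
log2(151.1/939.5) = -2.636  (Pax8)
log2(5328/1454) = 1.874  (Akt4)
The largest magnitude belongs to Sox3.

3.666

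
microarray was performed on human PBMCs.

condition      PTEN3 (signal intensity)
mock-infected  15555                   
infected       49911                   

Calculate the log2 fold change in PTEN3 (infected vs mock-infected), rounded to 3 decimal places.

1.682

Fold change = 49911 / 15555 = 3.2087
log2(3.2087) = 1.6820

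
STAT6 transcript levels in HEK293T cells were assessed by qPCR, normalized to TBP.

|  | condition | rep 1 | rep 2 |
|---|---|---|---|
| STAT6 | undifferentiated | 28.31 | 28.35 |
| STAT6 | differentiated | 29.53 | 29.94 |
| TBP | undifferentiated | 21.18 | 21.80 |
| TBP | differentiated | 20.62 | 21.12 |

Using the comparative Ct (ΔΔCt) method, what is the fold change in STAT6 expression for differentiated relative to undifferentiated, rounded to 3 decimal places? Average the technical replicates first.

0.246

Mean Ct: STAT6 undifferentiated 28.330; STAT6 differentiated 29.735; TBP undifferentiated 21.490; TBP differentiated 20.870
ΔCt(undifferentiated) = 28.330 − 21.490 = 6.840
ΔCt(differentiated) = 29.735 − 20.870 = 8.865
ΔΔCt = 8.865 − 6.840 = 2.025
Fold change = 2^(−2.025) = 0.2457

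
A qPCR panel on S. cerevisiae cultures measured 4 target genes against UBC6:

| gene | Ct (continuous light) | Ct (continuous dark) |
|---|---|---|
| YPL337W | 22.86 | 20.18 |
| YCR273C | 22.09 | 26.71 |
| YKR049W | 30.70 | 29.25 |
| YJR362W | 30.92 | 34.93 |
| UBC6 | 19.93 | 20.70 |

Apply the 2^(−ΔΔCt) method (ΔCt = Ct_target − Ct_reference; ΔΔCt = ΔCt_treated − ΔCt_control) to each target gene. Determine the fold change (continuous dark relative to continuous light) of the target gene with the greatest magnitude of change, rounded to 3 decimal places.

YPL337W: ΔΔCt = (20.18−20.70) − (22.86−19.93) = -0.52 − 2.93 = -3.45; fold change = 2^3.45 = 10.928
YCR273C: ΔΔCt = (26.71−20.70) − (22.09−19.93) = 6.01 − 2.16 = 3.85; fold change = 2^-3.85 = 0.069
YKR049W: ΔΔCt = (29.25−20.70) − (30.70−19.93) = 8.55 − 10.77 = -2.22; fold change = 2^2.22 = 4.659
YJR362W: ΔΔCt = (34.93−20.70) − (30.92−19.93) = 14.23 − 10.99 = 3.24; fold change = 2^-3.24 = 0.106
YCR273C has the largest |ΔΔCt| = 3.85.

0.069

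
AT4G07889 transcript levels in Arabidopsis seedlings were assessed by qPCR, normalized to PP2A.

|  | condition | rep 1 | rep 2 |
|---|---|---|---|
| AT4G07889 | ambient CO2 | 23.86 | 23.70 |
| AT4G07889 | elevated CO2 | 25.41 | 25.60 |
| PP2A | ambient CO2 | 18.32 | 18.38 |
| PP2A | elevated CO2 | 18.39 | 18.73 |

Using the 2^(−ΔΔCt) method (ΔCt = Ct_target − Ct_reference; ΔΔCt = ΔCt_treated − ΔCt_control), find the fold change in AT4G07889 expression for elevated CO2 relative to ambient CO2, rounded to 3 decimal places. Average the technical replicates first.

Mean Ct: AT4G07889 ambient CO2 23.780; AT4G07889 elevated CO2 25.505; PP2A ambient CO2 18.350; PP2A elevated CO2 18.560
ΔCt(ambient CO2) = 23.780 − 18.350 = 5.430
ΔCt(elevated CO2) = 25.505 − 18.560 = 6.945
ΔΔCt = 6.945 − 5.430 = 1.515
Fold change = 2^(−1.515) = 0.3499

0.350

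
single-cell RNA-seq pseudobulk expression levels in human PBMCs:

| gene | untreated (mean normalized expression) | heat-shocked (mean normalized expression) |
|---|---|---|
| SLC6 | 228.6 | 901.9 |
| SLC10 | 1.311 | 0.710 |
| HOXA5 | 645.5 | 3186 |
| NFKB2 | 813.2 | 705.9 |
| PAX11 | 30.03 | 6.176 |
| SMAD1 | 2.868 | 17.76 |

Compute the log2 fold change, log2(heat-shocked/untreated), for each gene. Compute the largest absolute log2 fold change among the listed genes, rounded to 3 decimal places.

2.631

log2(901.9/228.6) = 1.980  (SLC6)
log2(0.710/1.311) = -0.885  (SLC10)
log2(3186/645.5) = 2.303  (HOXA5)
log2(705.9/813.2) = -0.204  (NFKB2)
log2(6.176/30.03) = -2.282  (PAX11)
log2(17.76/2.868) = 2.631  (SMAD1)
The largest magnitude belongs to SMAD1.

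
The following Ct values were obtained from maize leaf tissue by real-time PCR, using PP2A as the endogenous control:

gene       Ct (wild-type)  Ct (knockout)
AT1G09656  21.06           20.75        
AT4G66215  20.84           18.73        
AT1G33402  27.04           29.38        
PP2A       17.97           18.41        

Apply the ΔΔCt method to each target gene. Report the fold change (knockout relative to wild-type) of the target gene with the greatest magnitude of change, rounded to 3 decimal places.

AT1G09656: ΔΔCt = (20.75−18.41) − (21.06−17.97) = 2.34 − 3.09 = -0.75; fold change = 2^0.75 = 1.682
AT4G66215: ΔΔCt = (18.73−18.41) − (20.84−17.97) = 0.32 − 2.87 = -2.55; fold change = 2^2.55 = 5.856
AT1G33402: ΔΔCt = (29.38−18.41) − (27.04−17.97) = 10.97 − 9.07 = 1.90; fold change = 2^-1.90 = 0.268
AT4G66215 has the largest |ΔΔCt| = 2.55.

5.856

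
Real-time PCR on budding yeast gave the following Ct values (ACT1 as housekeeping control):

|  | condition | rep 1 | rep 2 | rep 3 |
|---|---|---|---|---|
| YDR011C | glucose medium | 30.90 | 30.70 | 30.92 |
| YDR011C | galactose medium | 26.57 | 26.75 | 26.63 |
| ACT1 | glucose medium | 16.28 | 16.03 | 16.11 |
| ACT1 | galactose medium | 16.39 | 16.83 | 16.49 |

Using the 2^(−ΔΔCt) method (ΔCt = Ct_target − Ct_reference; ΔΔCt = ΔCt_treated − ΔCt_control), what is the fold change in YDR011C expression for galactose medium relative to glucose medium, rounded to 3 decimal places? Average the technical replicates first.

24.590

Mean Ct: YDR011C glucose medium 30.840; YDR011C galactose medium 26.650; ACT1 glucose medium 16.140; ACT1 galactose medium 16.570
ΔCt(glucose medium) = 30.840 − 16.140 = 14.700
ΔCt(galactose medium) = 26.650 − 16.570 = 10.080
ΔΔCt = 10.080 − 14.700 = -4.620
Fold change = 2^(−(-4.620)) = 2^4.620 = 24.5900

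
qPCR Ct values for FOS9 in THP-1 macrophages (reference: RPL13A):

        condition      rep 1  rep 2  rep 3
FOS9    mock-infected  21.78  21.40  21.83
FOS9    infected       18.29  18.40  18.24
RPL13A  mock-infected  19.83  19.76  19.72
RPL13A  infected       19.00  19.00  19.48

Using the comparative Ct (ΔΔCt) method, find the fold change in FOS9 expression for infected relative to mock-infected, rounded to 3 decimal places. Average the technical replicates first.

Mean Ct: FOS9 mock-infected 21.670; FOS9 infected 18.310; RPL13A mock-infected 19.770; RPL13A infected 19.160
ΔCt(mock-infected) = 21.670 − 19.770 = 1.900
ΔCt(infected) = 18.310 − 19.160 = -0.850
ΔΔCt = -0.850 − 1.900 = -2.750
Fold change = 2^(−(-2.750)) = 2^2.750 = 6.7272

6.727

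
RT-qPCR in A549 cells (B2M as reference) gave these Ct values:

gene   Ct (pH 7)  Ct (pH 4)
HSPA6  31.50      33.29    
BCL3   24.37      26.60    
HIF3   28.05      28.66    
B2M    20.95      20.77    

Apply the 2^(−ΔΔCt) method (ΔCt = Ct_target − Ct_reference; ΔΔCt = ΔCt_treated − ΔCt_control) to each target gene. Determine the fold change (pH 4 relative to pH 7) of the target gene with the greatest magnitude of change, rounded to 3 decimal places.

0.188

HSPA6: ΔΔCt = (33.29−20.77) − (31.50−20.95) = 12.52 − 10.55 = 1.97; fold change = 2^-1.97 = 0.255
BCL3: ΔΔCt = (26.60−20.77) − (24.37−20.95) = 5.83 − 3.42 = 2.41; fold change = 2^-2.41 = 0.188
HIF3: ΔΔCt = (28.66−20.77) − (28.05−20.95) = 7.89 − 7.10 = 0.79; fold change = 2^-0.79 = 0.578
BCL3 has the largest |ΔΔCt| = 2.41.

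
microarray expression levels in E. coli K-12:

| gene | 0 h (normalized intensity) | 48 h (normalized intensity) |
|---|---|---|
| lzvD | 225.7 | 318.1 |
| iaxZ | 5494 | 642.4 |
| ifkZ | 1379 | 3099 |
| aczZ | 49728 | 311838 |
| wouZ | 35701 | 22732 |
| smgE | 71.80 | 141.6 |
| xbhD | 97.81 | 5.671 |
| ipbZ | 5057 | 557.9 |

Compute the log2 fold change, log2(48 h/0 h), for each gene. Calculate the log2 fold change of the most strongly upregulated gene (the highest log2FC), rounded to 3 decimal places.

2.649

log2(318.1/225.7) = 0.495  (lzvD)
log2(642.4/5494) = -3.096  (iaxZ)
log2(3099/1379) = 1.168  (ifkZ)
log2(311838/49728) = 2.649  (aczZ)
log2(22732/35701) = -0.651  (wouZ)
log2(141.6/71.80) = 0.980  (smgE)
log2(5.671/97.81) = -4.108  (xbhD)
log2(557.9/5057) = -3.180  (ipbZ)
aczZ is most strongly upregulated.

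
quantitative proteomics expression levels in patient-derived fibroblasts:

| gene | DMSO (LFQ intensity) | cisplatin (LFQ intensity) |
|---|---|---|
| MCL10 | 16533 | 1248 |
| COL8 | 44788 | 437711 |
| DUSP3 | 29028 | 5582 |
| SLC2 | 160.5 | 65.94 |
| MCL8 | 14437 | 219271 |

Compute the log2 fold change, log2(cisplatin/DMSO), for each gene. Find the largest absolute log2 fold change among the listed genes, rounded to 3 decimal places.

3.925

log2(1248/16533) = -3.728  (MCL10)
log2(437711/44788) = 3.289  (COL8)
log2(5582/29028) = -2.379  (DUSP3)
log2(65.94/160.5) = -1.283  (SLC2)
log2(219271/14437) = 3.925  (MCL8)
The largest magnitude belongs to MCL8.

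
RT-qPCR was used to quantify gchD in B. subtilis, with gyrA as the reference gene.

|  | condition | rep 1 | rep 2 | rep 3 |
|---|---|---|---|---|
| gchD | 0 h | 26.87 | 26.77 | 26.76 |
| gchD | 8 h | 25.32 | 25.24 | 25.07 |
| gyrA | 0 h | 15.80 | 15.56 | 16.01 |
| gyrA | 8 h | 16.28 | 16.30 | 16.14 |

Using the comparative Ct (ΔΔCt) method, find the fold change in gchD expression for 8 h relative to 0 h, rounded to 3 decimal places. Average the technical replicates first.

4.112

Mean Ct: gchD 0 h 26.800; gchD 8 h 25.210; gyrA 0 h 15.790; gyrA 8 h 16.240
ΔCt(0 h) = 26.800 − 15.790 = 11.010
ΔCt(8 h) = 25.210 − 16.240 = 8.970
ΔΔCt = 8.970 − 11.010 = -2.040
Fold change = 2^(−(-2.040)) = 2^2.040 = 4.1125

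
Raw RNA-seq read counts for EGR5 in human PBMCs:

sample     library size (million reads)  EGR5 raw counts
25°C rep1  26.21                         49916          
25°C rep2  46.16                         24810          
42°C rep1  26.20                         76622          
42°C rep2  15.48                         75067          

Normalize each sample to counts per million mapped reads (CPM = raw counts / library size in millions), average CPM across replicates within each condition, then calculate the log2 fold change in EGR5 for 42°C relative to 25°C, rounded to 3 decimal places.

1.671

CPM(25°C rep1) = 49916 / 26.21 = 1904.4639
CPM(25°C rep2) = 24810 / 46.16 = 537.4783
CPM(42°C rep1) = 76622 / 26.20 = 2924.5038
CPM(42°C rep2) = 75067 / 15.48 = 4849.2894
mean CPM(25°C) = 1220.9711; mean CPM(42°C) = 3886.8966
Fold change = 3886.8966 / 1220.9711 = 3.18345
log2(3.18345) = 1.6706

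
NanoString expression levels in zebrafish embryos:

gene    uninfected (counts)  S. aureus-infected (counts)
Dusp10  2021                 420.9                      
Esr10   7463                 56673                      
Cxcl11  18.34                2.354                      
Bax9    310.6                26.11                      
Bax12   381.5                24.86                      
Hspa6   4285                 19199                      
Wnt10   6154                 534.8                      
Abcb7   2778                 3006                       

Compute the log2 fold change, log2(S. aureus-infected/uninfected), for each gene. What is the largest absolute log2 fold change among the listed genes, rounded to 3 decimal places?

log2(420.9/2021) = -2.264  (Dusp10)
log2(56673/7463) = 2.925  (Esr10)
log2(2.354/18.34) = -2.962  (Cxcl11)
log2(26.11/310.6) = -3.572  (Bax9)
log2(24.86/381.5) = -3.940  (Bax12)
log2(19199/4285) = 2.164  (Hspa6)
log2(534.8/6154) = -3.524  (Wnt10)
log2(3006/2778) = 0.114  (Abcb7)
The largest magnitude belongs to Bax12.

3.940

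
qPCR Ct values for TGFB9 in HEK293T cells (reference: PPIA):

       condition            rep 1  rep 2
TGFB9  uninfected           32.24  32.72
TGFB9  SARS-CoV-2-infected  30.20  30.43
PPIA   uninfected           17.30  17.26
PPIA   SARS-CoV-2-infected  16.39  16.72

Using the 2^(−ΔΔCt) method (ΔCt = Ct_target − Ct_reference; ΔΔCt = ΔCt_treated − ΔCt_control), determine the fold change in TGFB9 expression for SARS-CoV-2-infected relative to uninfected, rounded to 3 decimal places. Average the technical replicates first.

2.713

Mean Ct: TGFB9 uninfected 32.480; TGFB9 SARS-CoV-2-infected 30.315; PPIA uninfected 17.280; PPIA SARS-CoV-2-infected 16.555
ΔCt(uninfected) = 32.480 − 17.280 = 15.200
ΔCt(SARS-CoV-2-infected) = 30.315 − 16.555 = 13.760
ΔΔCt = 13.760 − 15.200 = -1.440
Fold change = 2^(−(-1.440)) = 2^1.440 = 2.7132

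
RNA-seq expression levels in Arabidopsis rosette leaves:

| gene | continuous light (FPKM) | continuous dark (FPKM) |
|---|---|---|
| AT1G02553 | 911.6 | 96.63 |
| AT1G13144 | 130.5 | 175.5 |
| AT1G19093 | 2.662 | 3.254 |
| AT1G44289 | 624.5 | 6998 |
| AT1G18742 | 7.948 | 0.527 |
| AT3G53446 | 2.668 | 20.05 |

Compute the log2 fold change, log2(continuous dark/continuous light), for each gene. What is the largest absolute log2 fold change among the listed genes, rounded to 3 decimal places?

log2(96.63/911.6) = -3.238  (AT1G02553)
log2(175.5/130.5) = 0.427  (AT1G13144)
log2(3.254/2.662) = 0.290  (AT1G19093)
log2(6998/624.5) = 3.486  (AT1G44289)
log2(0.527/7.948) = -3.915  (AT1G18742)
log2(20.05/2.668) = 2.910  (AT3G53446)
The largest magnitude belongs to AT1G18742.

3.915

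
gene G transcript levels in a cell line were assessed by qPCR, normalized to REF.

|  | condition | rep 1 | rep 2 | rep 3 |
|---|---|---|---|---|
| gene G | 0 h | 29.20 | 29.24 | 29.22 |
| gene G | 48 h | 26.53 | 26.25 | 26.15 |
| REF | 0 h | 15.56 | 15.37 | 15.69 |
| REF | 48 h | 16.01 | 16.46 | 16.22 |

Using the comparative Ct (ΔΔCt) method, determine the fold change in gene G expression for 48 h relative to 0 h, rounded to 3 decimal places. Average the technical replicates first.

Mean Ct: gene G 0 h 29.220; gene G 48 h 26.310; REF 0 h 15.540; REF 48 h 16.230
ΔCt(0 h) = 29.220 − 15.540 = 13.680
ΔCt(48 h) = 26.310 − 16.230 = 10.080
ΔΔCt = 10.080 − 13.680 = -3.600
Fold change = 2^(−(-3.600)) = 2^3.600 = 12.1257

12.126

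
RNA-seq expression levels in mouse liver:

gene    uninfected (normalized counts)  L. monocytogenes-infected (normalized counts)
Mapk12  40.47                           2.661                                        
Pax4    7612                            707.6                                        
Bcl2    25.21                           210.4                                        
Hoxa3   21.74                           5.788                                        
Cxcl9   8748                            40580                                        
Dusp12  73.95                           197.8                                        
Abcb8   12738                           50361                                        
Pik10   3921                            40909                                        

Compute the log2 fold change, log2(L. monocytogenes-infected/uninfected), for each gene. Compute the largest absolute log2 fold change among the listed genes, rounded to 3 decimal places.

3.927

log2(2.661/40.47) = -3.927  (Mapk12)
log2(707.6/7612) = -3.427  (Pax4)
log2(210.4/25.21) = 3.061  (Bcl2)
log2(5.788/21.74) = -1.909  (Hoxa3)
log2(40580/8748) = 2.214  (Cxcl9)
log2(197.8/73.95) = 1.419  (Dusp12)
log2(50361/12738) = 1.983  (Abcb8)
log2(40909/3921) = 3.383  (Pik10)
The largest magnitude belongs to Mapk12.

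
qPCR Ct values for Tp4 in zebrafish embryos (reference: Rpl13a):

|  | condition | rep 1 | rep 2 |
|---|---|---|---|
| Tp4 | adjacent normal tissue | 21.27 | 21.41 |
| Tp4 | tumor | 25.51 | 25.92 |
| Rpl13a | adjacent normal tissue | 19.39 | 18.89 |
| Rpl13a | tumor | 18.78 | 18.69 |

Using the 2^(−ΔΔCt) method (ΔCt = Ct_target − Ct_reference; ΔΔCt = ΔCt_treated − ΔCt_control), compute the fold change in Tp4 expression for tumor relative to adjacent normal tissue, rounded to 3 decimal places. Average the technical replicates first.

0.036

Mean Ct: Tp4 adjacent normal tissue 21.340; Tp4 tumor 25.715; Rpl13a adjacent normal tissue 19.140; Rpl13a tumor 18.735
ΔCt(adjacent normal tissue) = 21.340 − 19.140 = 2.200
ΔCt(tumor) = 25.715 − 18.735 = 6.980
ΔΔCt = 6.980 − 2.200 = 4.780
Fold change = 2^(−4.780) = 0.0364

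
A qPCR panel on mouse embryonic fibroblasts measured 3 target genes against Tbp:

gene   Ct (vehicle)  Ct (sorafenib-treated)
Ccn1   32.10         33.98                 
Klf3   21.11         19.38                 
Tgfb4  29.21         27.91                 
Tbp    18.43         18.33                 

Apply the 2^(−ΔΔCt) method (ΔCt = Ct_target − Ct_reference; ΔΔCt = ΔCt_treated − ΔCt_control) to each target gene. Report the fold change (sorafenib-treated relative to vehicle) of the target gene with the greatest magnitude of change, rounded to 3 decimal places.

0.253

Ccn1: ΔΔCt = (33.98−18.33) − (32.10−18.43) = 15.65 − 13.67 = 1.98; fold change = 2^-1.98 = 0.253
Klf3: ΔΔCt = (19.38−18.33) − (21.11−18.43) = 1.05 − 2.68 = -1.63; fold change = 2^1.63 = 3.095
Tgfb4: ΔΔCt = (27.91−18.33) − (29.21−18.43) = 9.58 − 10.78 = -1.20; fold change = 2^1.20 = 2.297
Ccn1 has the largest |ΔΔCt| = 1.98.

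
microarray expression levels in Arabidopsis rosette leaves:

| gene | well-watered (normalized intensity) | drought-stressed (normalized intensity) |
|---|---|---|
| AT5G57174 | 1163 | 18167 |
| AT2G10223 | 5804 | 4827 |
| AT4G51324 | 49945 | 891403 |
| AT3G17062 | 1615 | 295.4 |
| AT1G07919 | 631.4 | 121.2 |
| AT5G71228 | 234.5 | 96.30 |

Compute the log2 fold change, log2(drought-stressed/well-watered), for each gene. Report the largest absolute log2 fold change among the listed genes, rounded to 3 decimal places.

4.158

log2(18167/1163) = 3.965  (AT5G57174)
log2(4827/5804) = -0.266  (AT2G10223)
log2(891403/49945) = 4.158  (AT4G51324)
log2(295.4/1615) = -2.451  (AT3G17062)
log2(121.2/631.4) = -2.381  (AT1G07919)
log2(96.30/234.5) = -1.284  (AT5G71228)
The largest magnitude belongs to AT4G51324.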